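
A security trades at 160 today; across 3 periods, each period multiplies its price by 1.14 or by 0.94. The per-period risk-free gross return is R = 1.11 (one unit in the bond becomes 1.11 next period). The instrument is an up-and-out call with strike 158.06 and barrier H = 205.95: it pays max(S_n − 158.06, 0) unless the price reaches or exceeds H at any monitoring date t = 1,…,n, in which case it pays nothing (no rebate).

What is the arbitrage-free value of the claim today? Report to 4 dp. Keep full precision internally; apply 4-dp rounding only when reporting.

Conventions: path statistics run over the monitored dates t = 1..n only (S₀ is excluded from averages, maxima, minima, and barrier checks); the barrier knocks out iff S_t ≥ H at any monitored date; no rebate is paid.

Under the martingale measure an up-move has probability p* = 0.8500; value the claim as the probability-weighted average of per-path payoffs, discounted 3 periods at R = 1.11.
Enumerate all 2^3 = 8 price paths (U = up ×1.14, D = down ×0.94); each path with k up-moves has probability p*^k·(1−p*)^(3−k).
DDD: M=150.4000, payoff=0.0000, prob=0.003375
UDD: M=182.4000, payoff=3.1086, prob=0.019125
DUD: M=171.4560, payoff=3.1086, prob=0.019125
UUD: M=207.9360, payoff=0.0000, prob=0.108375
DDU: M=161.1686, payoff=3.1086, prob=0.019125
UDU: M=195.4598, payoff=37.3998, prob=0.108375
DUU: M=195.4598, payoff=37.3998, prob=0.108375
UUU: M=237.0470, payoff=0.0000, prob=0.614125
Price = Σ prob·payoff / R^3 = 8.284774 / 1.367631 = 6.0578

price = 6.0578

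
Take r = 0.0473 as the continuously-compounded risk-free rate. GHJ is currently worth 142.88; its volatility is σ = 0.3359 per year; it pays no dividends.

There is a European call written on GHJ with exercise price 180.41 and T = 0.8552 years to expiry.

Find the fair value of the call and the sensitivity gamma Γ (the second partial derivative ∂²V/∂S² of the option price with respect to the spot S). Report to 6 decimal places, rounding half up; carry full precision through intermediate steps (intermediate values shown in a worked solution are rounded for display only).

price = 7.918943
Γ = 0.008067

σ√T = 0.3359·√0.8552 = 0.310630
d₁ = (ln(S/K) + (r+σ²/2)T) / (σ√T) = (ln(142.88/180.41) + (0.0473+0.3359²/2)·0.8552) / 0.310630 = (-0.233227 + 0.088697) / 0.310630 = -0.465281
d₂ = d₁ − σ√T = -0.465281 − 0.310630 = -0.775911
e^{−rT} = 0.960356
N(d₁) = 0.320865,  N(d₂) = 0.218901
Call price V = S·N(d₁) − K·e^{−rT}·N(d₂) = 45.845213 − 37.926269 = 7.918943
φ(d₁) = (1/√(2π))·e^{−d₁²/2} = 0.358015
Γ = φ(d₁) / (S·σ·√T) = 0.008067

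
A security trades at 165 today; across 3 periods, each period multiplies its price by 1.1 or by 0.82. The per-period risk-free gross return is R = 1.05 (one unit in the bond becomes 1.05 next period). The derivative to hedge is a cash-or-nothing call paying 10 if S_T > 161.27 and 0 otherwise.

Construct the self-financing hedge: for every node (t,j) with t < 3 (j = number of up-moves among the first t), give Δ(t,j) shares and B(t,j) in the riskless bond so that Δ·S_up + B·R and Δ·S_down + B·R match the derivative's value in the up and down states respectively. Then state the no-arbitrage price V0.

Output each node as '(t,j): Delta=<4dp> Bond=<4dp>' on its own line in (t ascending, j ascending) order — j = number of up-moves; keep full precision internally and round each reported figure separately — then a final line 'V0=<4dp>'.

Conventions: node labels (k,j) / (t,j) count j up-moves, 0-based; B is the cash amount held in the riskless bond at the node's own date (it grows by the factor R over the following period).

Arbitrage-free pricing uses the up-move probability p* = (R−d)/(u−d) = 0.8214, discounting each step at R = 1.05.
At maturity the claim pays: V(3,0)=0.0000, V(3,1)=0.0000, V(3,2)=10.0000, V(3,3)=10.0000
  t=2,j=0: stock 110.9460 → up 122.0406 (V=0.0000), down 90.9757 (V=0.0000). Price 0.0000; hedge Δ=0.0000, bond B=0.0000.
  t=2,j=1: stock 148.8300 → up 163.7130 (V=10.0000), down 122.0406 (V=0.0000). Price 7.8231; hedge Δ=0.2400, bond B=-27.8912.
  t=2,j=2: stock 199.6500 → up 219.6150 (V=10.0000), down 163.7130 (V=10.0000). Price 9.5238; hedge Δ=0.0000, bond B=9.5238.
  t=1,j=0: stock 135.3000 → up 148.8300 (V=7.8231), down 110.9460 (V=0.0000). Price 6.1201; hedge Δ=0.2065, bond B=-21.8196.
  t=1,j=1: stock 181.5000 → up 199.6500 (V=9.5238), down 148.8300 (V=7.8231). Price 8.7811; hedge Δ=0.0335, bond B=2.7072.
  t=0,j=0: stock 165.0000 → up 181.5000 (V=8.7811), down 135.3000 (V=6.1201). Price 7.9104; hedge Δ=0.0576, bond B=-1.5929.
Verification: the root portfolio costs Δ(0,0)·S0 + B(0,0) = 7.9104, matching V0.

(0,0): Delta=0.0576 Bond=-1.5929
(1,0): Delta=0.2065 Bond=-21.8196
(1,1): Delta=0.0335 Bond=2.7072
(2,0): Delta=0.0000 Bond=0.0000
(2,1): Delta=0.2400 Bond=-27.8912
(2,2): Delta=0.0000 Bond=9.5238
V0=7.9104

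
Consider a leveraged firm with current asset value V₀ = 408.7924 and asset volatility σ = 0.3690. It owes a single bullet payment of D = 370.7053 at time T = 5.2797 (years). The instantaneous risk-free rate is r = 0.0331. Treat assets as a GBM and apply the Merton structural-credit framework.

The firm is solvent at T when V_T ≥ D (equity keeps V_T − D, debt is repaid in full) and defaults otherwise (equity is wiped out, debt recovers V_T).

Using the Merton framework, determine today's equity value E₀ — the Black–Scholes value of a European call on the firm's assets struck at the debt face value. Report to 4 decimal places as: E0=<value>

Equity is a call on the firm's assets struck at D = 370.7053:
d₁ = [ln(V₀/D) + (r + σ²/2)T] / (σ√T)
   = [ln(408.7924/370.7053) + (0.0331 + 0.5·0.3690²)·5.2797] / (0.3690·√5.2797)
   = [0.097800 + 0.534203] / 0.847873 = 0.745398
d₂ = d₁ − σ√T = 0.745398 − 0.847873 = -0.102476
N(d₁) = 0.771984,  N(d₂) = 0.459190,  e^(−rT) = 0.839660
E₀ = V₀·N(d₁) − D·e^(−rT)·N(d₂)
   = 408.7924·0.771984 − 370.7053·0.839660·0.459190 = 172.651016

E0=172.6510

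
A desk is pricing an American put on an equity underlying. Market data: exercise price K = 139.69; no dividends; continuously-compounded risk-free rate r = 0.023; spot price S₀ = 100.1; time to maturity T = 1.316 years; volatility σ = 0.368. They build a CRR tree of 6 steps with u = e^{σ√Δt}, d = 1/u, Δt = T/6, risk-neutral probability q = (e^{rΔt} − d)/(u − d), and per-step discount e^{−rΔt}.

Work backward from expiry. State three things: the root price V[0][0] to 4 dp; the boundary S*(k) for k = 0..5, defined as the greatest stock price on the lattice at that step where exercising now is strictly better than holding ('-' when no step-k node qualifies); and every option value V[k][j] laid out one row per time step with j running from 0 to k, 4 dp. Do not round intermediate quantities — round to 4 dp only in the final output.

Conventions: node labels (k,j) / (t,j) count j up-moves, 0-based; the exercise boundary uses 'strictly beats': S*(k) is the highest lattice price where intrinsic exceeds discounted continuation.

Δt=0.21933, u=1.18809, d=0.84169, q=0.47162, disc=e^(-rΔt)=0.99497
k=6 terminal: V=max(K-S,0) → 104.0989 89.4512 68.7752 39.5900 0.0000 0.0000 0.0000
k=5: j=0 S=42.2854 intr=97.4046 cont=96.7017 V=97.4046[EX]; j=1 S=59.6881 intr=80.0019 cont=79.2990 V=80.0019[EX]; j=2 S=84.2530 intr=55.4370 cont=54.7341 V=55.4370[EX]; j=3 S=118.9276 intr=20.7624 cont=20.8133 V=20.8133[hold]; j=4 S=167.8728 intr=0.0000 cont=0.0000 V=0.0000[hold]; j=5 S=236.9615 intr=0.0000 cont=0.0000 V=0.0000[hold]  S*(5)=84.2530
k=4: j=0 S=50.2388 intr=89.4512 cont=88.7483 V=89.4512[EX]; j=1 S=70.9148 intr=68.7752 cont=68.0723 V=68.7752[EX]; j=2 S=100.1000 intr=39.5900 cont=38.9110 V=39.5900[EX]; j=3 S=141.2965 intr=0.0000 cont=10.9420 V=10.9420[hold]; j=4 S=199.4477 intr=0.0000 cont=0.0000 V=0.0000[hold]  S*(4)=100.1000
k=3: j=0 S=59.6881 intr=80.0019 cont=79.2990 V=80.0019[EX]; j=1 S=84.2530 intr=55.4370 cont=54.7341 V=55.4370[EX]; j=2 S=118.9276 intr=20.7624 cont=25.9478 V=25.9478[hold]; j=3 S=167.8728 intr=0.0000 cont=5.7524 V=5.7524[hold]  S*(3)=84.2530
k=2: j=0 S=70.9148 intr=68.7752 cont=68.0723 V=68.7752[EX]; j=1 S=100.1000 intr=39.5900 cont=41.3203 V=41.3203[hold]; j=2 S=141.2965 intr=0.0000 cont=16.3406 V=16.3406[hold]  S*(2)=70.9148
k=1: j=0 S=84.2530 intr=55.4370 cont=55.5460 V=55.5460[hold]; j=1 S=118.9276 intr=20.7624 cont=29.3908 V=29.3908[hold]  S*(1)=-
k=0: j=0 S=100.1000 intr=39.5900 cont=42.9933 V=42.9933[hold]  S*(0)=-

price = 42.9933
boundary = - - 70.9148 84.2530 100.1000 84.2530
tree:
42.9933
55.5460 29.3908
68.7752 41.3203 16.3406
80.0019 55.4370 25.9478 5.7524
89.4512 68.7752 39.5900 10.9420 0.0000
97.4046 80.0019 55.4370 20.8133 0.0000 0.0000
104.0989 89.4512 68.7752 39.5900 0.0000 0.0000 0.0000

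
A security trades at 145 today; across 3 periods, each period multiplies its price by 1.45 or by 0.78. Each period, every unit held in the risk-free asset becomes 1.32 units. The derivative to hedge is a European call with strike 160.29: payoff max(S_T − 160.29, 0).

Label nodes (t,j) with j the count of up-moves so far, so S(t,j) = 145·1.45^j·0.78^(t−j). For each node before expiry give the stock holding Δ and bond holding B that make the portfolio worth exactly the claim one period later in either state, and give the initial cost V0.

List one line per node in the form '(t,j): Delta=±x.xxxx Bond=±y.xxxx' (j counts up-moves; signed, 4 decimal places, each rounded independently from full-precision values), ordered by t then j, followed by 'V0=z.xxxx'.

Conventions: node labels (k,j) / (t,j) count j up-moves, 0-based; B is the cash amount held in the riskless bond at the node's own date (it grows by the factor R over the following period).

(0,0): Delta=0.9270 Bond=-57.5409
(1,0): Delta=0.6245 Bond=-41.7357
(1,1): Delta=0.9662 Bond=-84.1917
(2,0): Delta=0.0000 Bond=0.0000
(2,1): Delta=0.7054 Bond=-68.3539
(2,2): Delta=1.0000 Bond=-121.4318
V0=76.8796

Arbitrage-free pricing uses the up-move probability p* = (R−d)/(u−d) = 0.8060, discounting each step at R = 1.32.
At maturity the claim pays: V(3,0)=0.0000, V(3,1)=0.0000, V(3,2)=77.5028, V(3,3)=281.7606
  t=2,j=0: stock 88.2180 → up 127.9161 (V=0.0000), down 68.8100 (V=0.0000). Price 0.0000; hedge Δ=0.0000, bond B=0.0000.
  t=2,j=1: stock 163.9950 → up 237.7928 (V=77.5028), down 127.9161 (V=0.0000). Price 47.3219; hedge Δ=0.7054, bond B=-68.3539.
  t=2,j=2: stock 304.8625 → up 442.0506 (V=281.7606), down 237.7928 (V=77.5028). Price 183.4307; hedge Δ=1.0000, bond B=-121.4318.
  t=1,j=0: stock 113.1000 → up 163.9950 (V=47.3219), down 88.2180 (V=0.0000). Price 28.8940; hedge Δ=0.6245, bond B=-41.7357.
  t=1,j=1: stock 210.2500 → up 304.8625 (V=183.4307), down 163.9950 (V=47.3219). Price 118.9557; hedge Δ=0.9662, bond B=-84.1917.
  t=0,j=0: stock 145.0000 → up 210.2500 (V=118.9557), down 113.1000 (V=28.8940). Price 76.8796; hedge Δ=0.9270, bond B=-57.5409.
Check: Δ(0,0)·S0 + B(0,0) = 76.8796 = V0.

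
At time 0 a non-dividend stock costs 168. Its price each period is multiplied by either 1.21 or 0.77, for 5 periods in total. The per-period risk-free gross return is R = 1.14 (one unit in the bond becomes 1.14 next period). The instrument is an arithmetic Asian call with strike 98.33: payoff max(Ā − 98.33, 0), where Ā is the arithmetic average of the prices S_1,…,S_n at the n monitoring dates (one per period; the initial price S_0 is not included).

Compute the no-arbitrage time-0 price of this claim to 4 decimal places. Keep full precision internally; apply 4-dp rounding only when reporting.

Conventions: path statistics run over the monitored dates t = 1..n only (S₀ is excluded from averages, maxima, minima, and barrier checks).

price = 80.4364

Risk-neutral up-probability p* = (R−d)/(u−d) = (1.14−0.77)/(1.21−0.77) = 0.8409; the claim prices as the p*-weighted sum of path payoffs discounted by R^5.
Enumerate all 2^5 = 32 price paths (U = up ×1.21, D = down ×0.77); each path with k up-moves has probability p*^k·(1−p*)^(5−k).
DDDDD: Ā=82.0392, payoff=0.0000, prob=0.000102
UDDDD: Ā=128.9187, payoff=30.5887, prob=0.000539
DUDDD: Ā=114.1347, payoff=15.8047, prob=0.000539
UUDDD: Ā=179.3545, payoff=81.0245, prob=0.002847
DDUDD: Ā=102.7510, payoff=4.4210, prob=0.000539
UDUDD: Ā=161.4659, payoff=63.1359, prob=0.002847
DUUDD: Ā=146.6819, payoff=48.3519, prob=0.002847
UUUDD: Ā=230.5001, payoff=132.1701, prob=0.015050
DDDUD: Ā=93.9856, payoff=0.0000, prob=0.000539
UDDUD: Ā=147.6916, payoff=49.3616, prob=0.002847
DUDUD: Ā=132.9076, payoff=34.5776, prob=0.002847
UUDUD: Ā=208.8548, payoff=110.5248, prob=0.015050
DDUUD: Ā=121.5239, payoff=23.1939, prob=0.002847
UDUUD: Ā=190.9662, payoff=92.6362, prob=0.015050
DUUUD: Ā=176.1822, payoff=77.8522, prob=0.015050
UUUUD: Ā=276.8577, payoff=178.5277, prob=0.079550
DDDDU: Ā=87.2362, payoff=0.0000, prob=0.000539
UDDDU: Ā=137.0854, payoff=38.7554, prob=0.002847
DUDDU: Ā=122.3014, payoff=23.9714, prob=0.002847
UUDDU: Ā=192.1880, payoff=93.8580, prob=0.015050
DDUDU: Ā=110.9178, payoff=12.5878, prob=0.002847
UDUDU: Ā=174.2993, payoff=75.9693, prob=0.015050
DUUDU: Ā=159.5153, payoff=61.1853, prob=0.015050
UUUDU: Ā=250.6670, payoff=152.3370, prob=0.079550
DDDUU: Ā=102.1523, payoff=3.8223, prob=0.002847
UDDUU: Ā=160.5251, payoff=62.1951, prob=0.015050
DUDUU: Ā=145.7411, payoff=47.4111, prob=0.015050
UUDUU: Ā=229.0217, payoff=130.6917, prob=0.079550
DDUUU: Ā=134.3574, payoff=36.0274, prob=0.015050
UDUUU: Ā=211.1331, payoff=112.8031, prob=0.079550
DUUUU: Ā=196.3491, payoff=98.0191, prob=0.079550
UUUUU: Ā=308.5485, payoff=210.2185, prob=0.420480
Price = Σ prob·payoff / R^5 = 154.873406 / 1.925415 = 80.4364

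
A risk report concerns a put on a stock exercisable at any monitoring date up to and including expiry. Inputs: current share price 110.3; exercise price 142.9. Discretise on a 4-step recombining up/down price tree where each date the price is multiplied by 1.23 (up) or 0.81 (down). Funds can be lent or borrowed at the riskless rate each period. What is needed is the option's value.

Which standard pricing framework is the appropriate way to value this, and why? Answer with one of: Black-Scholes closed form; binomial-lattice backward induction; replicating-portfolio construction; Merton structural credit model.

Key observation: the put (strike 142.9 on spot 110.3) is American-style on a 4-step discrete price model, so the early-exercise decision at every node requires stepwise backward valuation — a closed form cannot price the exercise right.

framework: binomial-lattice backward induction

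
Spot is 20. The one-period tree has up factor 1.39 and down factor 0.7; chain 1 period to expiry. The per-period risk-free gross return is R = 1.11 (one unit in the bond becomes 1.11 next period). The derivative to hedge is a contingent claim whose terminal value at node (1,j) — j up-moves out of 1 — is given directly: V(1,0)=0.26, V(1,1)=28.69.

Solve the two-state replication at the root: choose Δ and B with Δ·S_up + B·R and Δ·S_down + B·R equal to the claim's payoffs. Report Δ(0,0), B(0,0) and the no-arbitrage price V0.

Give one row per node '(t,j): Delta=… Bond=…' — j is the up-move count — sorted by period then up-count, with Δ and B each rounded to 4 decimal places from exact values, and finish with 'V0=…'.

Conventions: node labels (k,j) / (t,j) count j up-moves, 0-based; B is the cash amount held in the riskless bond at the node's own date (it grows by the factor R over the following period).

(0,0): Delta=2.0601 Bond=-25.7496
V0=15.4533

No-arbitrage ⇒ martingale measure with p* = (R−d)/(u−d) = 0.5942.
Expiry values: V(1,0)=0.2600, V(1,1)=28.6900
(0,0): S=20.0000. Δ = (V_up−V_dn)/(S_up−S_dn) = (28.6900−0.2600)/(27.8000−14.0000) = 2.0601. V = [p*·28.6900 + (1−p*)·0.2600]/1.11 = 15.4533. B = V − Δ·S = -25.7496.
As a check, the time-0 holding Δ(0,0)·S0 + B(0,0) comes to 15.4533 — exactly V0.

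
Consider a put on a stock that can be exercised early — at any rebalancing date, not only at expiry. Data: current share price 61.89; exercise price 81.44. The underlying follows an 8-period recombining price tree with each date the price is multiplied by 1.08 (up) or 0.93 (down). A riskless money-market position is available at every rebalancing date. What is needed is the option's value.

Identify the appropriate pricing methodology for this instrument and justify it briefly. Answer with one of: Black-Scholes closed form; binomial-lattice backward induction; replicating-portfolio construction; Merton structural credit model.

Key observation: the put (strike 81.44 on spot 61.89) is American-style on a 8-step discrete price model, so the early-exercise decision at every node requires stepwise backward valuation — a closed form cannot price the exercise right.

framework: binomial-lattice backward induction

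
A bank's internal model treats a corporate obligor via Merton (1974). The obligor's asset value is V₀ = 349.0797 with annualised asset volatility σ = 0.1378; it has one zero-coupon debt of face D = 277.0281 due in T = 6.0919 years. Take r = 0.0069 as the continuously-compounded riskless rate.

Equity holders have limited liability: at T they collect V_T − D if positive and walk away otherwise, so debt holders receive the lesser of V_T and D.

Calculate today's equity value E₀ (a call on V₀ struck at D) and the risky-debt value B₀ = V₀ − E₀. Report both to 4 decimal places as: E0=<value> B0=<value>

E0=95.7269 B0=253.3528

With assets at 349.0797 and a single debt payment of 277.0281 at 6.0919 years:
d₁ = [ln(V₀/D) + (r + σ²/2)T] / (σ√T)
   = [ln(349.0797/277.0281) + (0.0069 + 0.5·0.1378²)·6.0919] / (0.1378·√6.0919)
   = [0.231181 + 0.099873] / 0.340115 = 0.973361
d₂ = d₁ − σ√T = 0.973361 − 0.340115 = 0.633246
N(d₁) = 0.834813,  N(d₂) = 0.736713,  e^(−rT) = 0.958837
E₀ = V₀·N(d₁) − D·e^(−rT)·N(d₂)
   = 349.0797·0.834813 − 277.0281·0.958837·0.736713 = 95.726890
B₀ = V₀ − E₀ = 349.0797 − 95.726890 = 253.352810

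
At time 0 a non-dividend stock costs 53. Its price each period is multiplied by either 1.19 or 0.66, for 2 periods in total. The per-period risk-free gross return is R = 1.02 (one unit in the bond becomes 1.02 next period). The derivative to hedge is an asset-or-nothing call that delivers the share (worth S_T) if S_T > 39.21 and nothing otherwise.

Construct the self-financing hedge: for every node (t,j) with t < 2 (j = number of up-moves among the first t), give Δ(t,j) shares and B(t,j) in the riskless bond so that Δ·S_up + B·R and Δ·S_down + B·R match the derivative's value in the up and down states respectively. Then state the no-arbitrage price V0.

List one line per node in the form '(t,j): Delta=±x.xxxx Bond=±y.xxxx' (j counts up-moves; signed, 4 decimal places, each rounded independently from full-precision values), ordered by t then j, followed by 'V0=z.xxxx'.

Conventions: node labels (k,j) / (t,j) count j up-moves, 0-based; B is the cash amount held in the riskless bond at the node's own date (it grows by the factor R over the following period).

(0,0): Delta=1.2585 Bond=-15.9811
(1,0): Delta=2.2453 Bond=-50.8200
(1,1): Delta=1.0000 Bond=0.0000
V0=50.7170

The replicating-portfolio and risk-neutral prices coincide; use p* = (1.02−0.66)/(1.19−0.66) = 0.6792 for the latter.
At maturity the claim pays: V(2,0)=0.0000, V(2,1)=41.6262, V(2,2)=75.0533
  t=1,j=0: stock 34.9800 → up 41.6262 (V=41.6262), down 23.0868 (V=0.0000). Price 27.7200; hedge Δ=2.2453, bond B=-50.8200.
  t=1,j=1: stock 63.0700 → up 75.0533 (V=75.0533), down 41.6262 (V=41.6262). Price 63.0700; hedge Δ=1.0000, bond B=0.0000.
  t=0,j=0: stock 53.0000 → up 63.0700 (V=63.0700), down 34.9800 (V=27.7200). Price 50.7170; hedge Δ=1.2585, bond B=-15.9811.
Verification: the root portfolio costs Δ(0,0)·S0 + B(0,0) = 50.7170, matching V0.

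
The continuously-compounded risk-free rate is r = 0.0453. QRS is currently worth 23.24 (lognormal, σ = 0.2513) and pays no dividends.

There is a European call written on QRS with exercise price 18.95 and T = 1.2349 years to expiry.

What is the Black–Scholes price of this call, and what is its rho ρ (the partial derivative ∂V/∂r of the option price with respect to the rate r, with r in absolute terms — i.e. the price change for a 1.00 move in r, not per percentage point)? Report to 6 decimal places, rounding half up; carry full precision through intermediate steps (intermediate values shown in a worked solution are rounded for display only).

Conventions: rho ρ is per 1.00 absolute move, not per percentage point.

price = 5.858187
ρ = 17.385201

σ√T = 0.2513·√1.2349 = 0.279260
d₁ = (ln(S/K) + (r+σ²/2)T) / (σ√T) = (ln(23.24/18.95) + (0.0453+0.2513²/2)·1.2349) / 0.279260 = (0.204071 + 0.094934) / 0.279260 = 1.070706
d₂ = d₁ − σ√T = 1.070706 − 0.279260 = 0.791446
e^{−rT} = 0.945595
N(d₁) = 0.857849,  N(d₂) = 0.785658
Call price V = S·N(d₁) − K·e^{−rT}·N(d₂) = 19.936412 − 14.078225 = 5.858187
ρ = K·T·e^{−rT}·N(d₂) = 17.385201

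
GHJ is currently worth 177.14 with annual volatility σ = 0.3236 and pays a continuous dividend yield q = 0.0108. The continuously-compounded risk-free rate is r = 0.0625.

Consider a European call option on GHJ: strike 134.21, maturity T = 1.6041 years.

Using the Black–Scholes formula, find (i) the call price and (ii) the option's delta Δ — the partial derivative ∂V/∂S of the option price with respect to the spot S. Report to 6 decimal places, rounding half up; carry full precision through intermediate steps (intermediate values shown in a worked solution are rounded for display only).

price = 58.824033
Δ = 0.846128

σ√T = 0.3236·√1.6041 = 0.409849
d₁ = (ln(S/K) + (r−q+σ²/2)T) / (σ√T) = (ln(177.14/134.21) + (0.0625−0.0108+0.3236²/2)·1.6041) / 0.409849 = (0.277535 + 0.166920) / 0.409849 = 1.084435
d₂ = d₁ − σ√T = 1.084435 − 0.409849 = 0.674585
e^{−rT} = 0.904606
e^{−qT} = 0.982825
N(d₁) = 0.860914,  N(d₂) = 0.750030
Call price V = S·e^{−qT}·N(d₁) − K·e^{−rT}·N(d₂) = 149.883059 − 91.059026 = 58.824033
Δ = e^{−qT}·N(d₁) = 0.846128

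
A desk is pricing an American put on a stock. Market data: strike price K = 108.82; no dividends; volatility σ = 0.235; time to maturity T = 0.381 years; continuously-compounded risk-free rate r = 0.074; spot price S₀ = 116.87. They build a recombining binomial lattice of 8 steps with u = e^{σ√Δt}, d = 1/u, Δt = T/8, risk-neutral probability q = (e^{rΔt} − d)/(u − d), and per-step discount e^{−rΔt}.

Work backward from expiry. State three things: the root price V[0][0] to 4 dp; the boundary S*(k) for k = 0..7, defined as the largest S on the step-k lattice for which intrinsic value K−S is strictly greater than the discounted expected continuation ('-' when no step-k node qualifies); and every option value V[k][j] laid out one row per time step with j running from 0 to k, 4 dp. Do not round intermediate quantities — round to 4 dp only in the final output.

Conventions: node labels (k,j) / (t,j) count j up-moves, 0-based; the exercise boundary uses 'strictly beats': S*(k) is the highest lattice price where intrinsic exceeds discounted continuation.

price = 2.5967
boundary = - - - - 95.1947 90.4358 95.1947 100.2041
tree:
2.5967
4.1163 1.2204
6.3498 2.0955 0.4261
9.4830 3.5189 0.8040 0.0823
13.6253 5.7479 1.4983 0.1727 0.0000
18.3842 9.0610 2.7479 0.3622 0.0000 0.0000
22.9052 13.6253 4.9358 0.7598 0.0000 0.0000 0.0000
27.2002 18.3842 8.6159 1.5937 0.0000 0.0000 0.0000 0.0000
31.2805 22.9052 13.6253 3.3430 0.0000 0.0000 0.0000 0.0000 0.0000

Δt=0.04763, u=1.05262, d=0.95001, q=0.52159, disc=e^(-rΔt)=0.99648
k=8 terminal: V=max(K-S,0) → 31.2805 22.9052 13.6253 3.3430 0.0000 0.0000 0.0000 0.0000 0.0000
k=7: j=0 S=81.6198 intr=27.2002 cont=26.8174 V=27.2002[EX]; j=1 S=90.4358 intr=18.3842 cont=18.0014 V=18.3842[EX]; j=2 S=100.2041 intr=8.6159 cont=8.2331 V=8.6159[EX]; j=3 S=111.0275 intr=0.0000 cont=1.5937 V=1.5937[hold]; j=4 S=123.0200 intr=0.0000 cont=0.0000 V=0.0000[hold]; j=5 S=136.3078 intr=0.0000 cont=0.0000 V=0.0000[hold]; j=6 S=151.0309 intr=0.0000 cont=0.0000 V=0.0000[hold]; j=7 S=167.3443 intr=0.0000 cont=0.0000 V=0.0000[hold]  S*(7)=100.2041
k=6: j=0 S=85.9148 intr=22.9052 cont=22.5224 V=22.9052[EX]; j=1 S=95.1947 intr=13.6253 cont=13.2424 V=13.6253[EX]; j=2 S=105.4770 intr=3.3430 cont=4.9358 V=4.9358[hold]; j=3 S=116.8700 intr=0.0000 cont=0.7598 V=0.7598[hold]; j=4 S=129.4935 intr=0.0000 cont=0.0000 V=0.0000[hold]; j=5 S=143.4806 intr=0.0000 cont=0.0000 V=0.0000[hold]; j=6 S=158.9785 intr=0.0000 cont=0.0000 V=0.0000[hold]  S*(6)=95.1947
k=5: j=0 S=90.4358 intr=18.3842 cont=18.0014 V=18.3842[EX]; j=1 S=100.2041 intr=8.6159 cont=9.0610 V=9.0610[hold]; j=2 S=111.0275 intr=0.0000 cont=2.7479 V=2.7479[hold]; j=3 S=123.0200 intr=0.0000 cont=0.3622 V=0.3622[hold]; j=4 S=136.3078 intr=0.0000 cont=0.0000 V=0.0000[hold]; j=5 S=151.0309 intr=0.0000 cont=0.0000 V=0.0000[hold]  S*(5)=90.4358
k=4: j=0 S=95.1947 intr=13.6253 cont=13.4738 V=13.6253[EX]; j=1 S=105.4770 intr=3.3430 cont=5.7479 V=5.7479[hold]; j=2 S=116.8700 intr=0.0000 cont=1.4983 V=1.4983[hold]; j=3 S=129.4935 intr=0.0000 cont=0.1727 V=0.1727[hold]; j=4 S=143.4806 intr=0.0000 cont=0.0000 V=0.0000[hold]  S*(4)=95.1947
k=3: j=0 S=100.2041 intr=8.6159 cont=9.4830 V=9.4830[hold]; j=1 S=111.0275 intr=0.0000 cont=3.5189 V=3.5189[hold]; j=2 S=123.0200 intr=0.0000 cont=0.8040 V=0.8040[hold]; j=3 S=136.3078 intr=0.0000 cont=0.0823 V=0.0823[hold]  S*(3)=-
k=2: j=0 S=105.4770 intr=3.3430 cont=6.3498 V=6.3498[hold]; j=1 S=116.8700 intr=0.0000 cont=2.0955 V=2.0955[hold]; j=2 S=129.4935 intr=0.0000 cont=0.4261 V=0.4261[hold]  S*(2)=-
k=1: j=0 S=111.0275 intr=0.0000 cont=4.1163 V=4.1163[hold]; j=1 S=123.0200 intr=0.0000 cont=1.2204 V=1.2204[hold]  S*(1)=-
k=0: j=0 S=116.8700 intr=0.0000 cont=2.5967 V=2.5967[hold]  S*(0)=-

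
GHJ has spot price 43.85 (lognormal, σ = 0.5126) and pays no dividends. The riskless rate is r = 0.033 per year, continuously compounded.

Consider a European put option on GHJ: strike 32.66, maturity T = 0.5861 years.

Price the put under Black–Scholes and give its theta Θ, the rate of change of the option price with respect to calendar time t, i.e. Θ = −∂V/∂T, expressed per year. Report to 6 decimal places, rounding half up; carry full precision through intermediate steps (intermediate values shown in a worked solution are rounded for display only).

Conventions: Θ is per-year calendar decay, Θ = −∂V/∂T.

price = 1.747924
Θ = -3.276875

σ√T = 0.5126·√0.5861 = 0.392432
d₁ = (ln(S/K) + (r+σ²/2)T) / (σ√T) = (ln(43.85/32.66) + (0.033+0.5126²/2)·0.5861) / 0.392432 = (0.294624 + 0.096343) / 0.392432 = 0.996265
d₂ = d₁ − σ√T = 0.996265 − 0.392432 = 0.603833
e^{−rT} = 0.980845
N(−d₁) = 0.159561,  N(−d₂) = 0.272977
Put price V = K·e^{−rT}·N(−d₂) − S·N(−d₁) = 8.744659 − 6.996735 = 1.747924
φ(d₁) = (1/√(2π))·e^{−d₁²/2} = 0.242874
Θ = −S·φ(d₁)·σ/(2√T) + r·K·e^{−rT}·N(−d₂) = −3.565448 + 0.288574 = -3.276875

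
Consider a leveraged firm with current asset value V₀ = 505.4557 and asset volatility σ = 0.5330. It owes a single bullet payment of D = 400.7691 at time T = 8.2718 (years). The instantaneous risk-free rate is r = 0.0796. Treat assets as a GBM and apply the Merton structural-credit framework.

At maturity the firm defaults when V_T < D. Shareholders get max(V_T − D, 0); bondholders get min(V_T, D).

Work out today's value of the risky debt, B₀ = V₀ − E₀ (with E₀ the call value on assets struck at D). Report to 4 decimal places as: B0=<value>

Apply the equity-as-call identities (strike 400.7691, horizon 8.2718 years):
d₁ = [ln(V₀/D) + (r + σ²/2)T] / (σ√T)
   = [ln(505.4557/400.7691) + (0.0796 + 0.5·0.5330²)·8.2718] / (0.5330·√8.2718)
   = [0.232075 + 1.833399] / 1.532947 = 1.347387
d₂ = d₁ − σ√T = 1.347387 − 1.532947 = -0.185560
N(d₁) = 0.911072,  N(d₂) = 0.426395,  e^(−rT) = 0.517661
E₀ = V₀·N(d₁) − D·e^(−rT)·N(d₂)
   = 505.4557·0.911072 − 400.7691·0.517661·0.426395 = 372.045737
B₀ = V₀ − E₀ = 505.4557 − 372.045737 = 133.409963

B0=133.4100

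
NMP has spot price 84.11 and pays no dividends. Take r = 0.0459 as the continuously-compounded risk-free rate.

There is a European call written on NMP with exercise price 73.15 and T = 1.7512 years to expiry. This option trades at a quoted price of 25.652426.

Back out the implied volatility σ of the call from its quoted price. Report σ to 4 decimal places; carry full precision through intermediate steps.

At σ = 0.4061 the Black–Scholes value reproduces the quote:
σ√T = 0.4061·√1.7512 = 0.537404
d₁ = (ln(S/K) + (r+σ²/2)T) / (σ√T) = (ln(84.11/73.15) + (0.0459+0.4061²/2)·1.7512) / 0.537404 = (0.139613 + 0.224782) / 0.537404 = 0.678065
d₂ = d₁ − σ√T = 0.678065 − 0.537404 = 0.140661
e^{−rT} = 0.922766
N(d₁) = 0.751135,  N(d₂) = 0.555931
V = S·N(d₁) − K·e^{−rT}·N(d₂) = 63.177950 − 37.525524 = 25.652426 (the observed quote) — the price is monotone increasing in volatility, hence this σ is the only solution

sigma = 0.4061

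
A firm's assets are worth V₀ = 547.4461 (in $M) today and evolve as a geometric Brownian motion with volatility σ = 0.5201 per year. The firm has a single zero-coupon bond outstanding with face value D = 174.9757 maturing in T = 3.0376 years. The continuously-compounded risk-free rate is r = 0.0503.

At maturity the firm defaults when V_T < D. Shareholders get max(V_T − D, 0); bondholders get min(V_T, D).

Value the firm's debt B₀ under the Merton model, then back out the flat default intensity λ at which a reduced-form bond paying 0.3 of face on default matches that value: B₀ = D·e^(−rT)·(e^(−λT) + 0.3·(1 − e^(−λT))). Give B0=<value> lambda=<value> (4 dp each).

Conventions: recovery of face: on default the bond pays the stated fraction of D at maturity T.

B0=141.8343 lambda=0.0272

Work the structural quantities from V₀ = 547.4461 against face 174.9757:
d₁ = [ln(V₀/D) + (r + σ²/2)T] / (σ√T)
   = [ln(547.4461/174.9757) + (0.0503 + 0.5·0.5201²)·3.0376] / (0.5201·√3.0376)
   = [1.140617 + 0.563633] / 0.906467 = 1.880101
d₂ = d₁ − σ√T = 1.880101 − 0.906467 = 0.973633
N(d₁) = 0.969953,  N(d₂) = 0.834881,  e^(−rT) = 0.858309
E₀ = V₀·N(d₁) − D·e^(−rT)·N(d₂)
   = 547.4461·0.969953 − 174.9757·0.858309·0.834881 = 405.611842
B₀ = V₀ − E₀ = 547.4461 − 405.611842 = 141.834258
e^(−λT) = (B₀·e^(rT)/D − 0.3)/(1 − 0.3) = (141.8343·1.165082/174.9757 − 0.3)/0.7 = 0.92058373
λ = −ln(0.92058373)/3.0376 = 0.027241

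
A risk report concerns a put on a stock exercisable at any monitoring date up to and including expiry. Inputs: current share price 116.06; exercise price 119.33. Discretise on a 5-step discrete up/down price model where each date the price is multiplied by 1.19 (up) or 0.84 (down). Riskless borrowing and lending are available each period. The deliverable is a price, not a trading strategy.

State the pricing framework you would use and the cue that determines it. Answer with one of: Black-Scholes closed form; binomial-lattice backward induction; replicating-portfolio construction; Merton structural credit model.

framework: binomial-lattice backward induction

Key observation: an American put (K = 119.33, S₀ = 116.06) on a 5-date tree has no closed form — the optimal stopping decision is embedded and must be resolved recursively from expiry.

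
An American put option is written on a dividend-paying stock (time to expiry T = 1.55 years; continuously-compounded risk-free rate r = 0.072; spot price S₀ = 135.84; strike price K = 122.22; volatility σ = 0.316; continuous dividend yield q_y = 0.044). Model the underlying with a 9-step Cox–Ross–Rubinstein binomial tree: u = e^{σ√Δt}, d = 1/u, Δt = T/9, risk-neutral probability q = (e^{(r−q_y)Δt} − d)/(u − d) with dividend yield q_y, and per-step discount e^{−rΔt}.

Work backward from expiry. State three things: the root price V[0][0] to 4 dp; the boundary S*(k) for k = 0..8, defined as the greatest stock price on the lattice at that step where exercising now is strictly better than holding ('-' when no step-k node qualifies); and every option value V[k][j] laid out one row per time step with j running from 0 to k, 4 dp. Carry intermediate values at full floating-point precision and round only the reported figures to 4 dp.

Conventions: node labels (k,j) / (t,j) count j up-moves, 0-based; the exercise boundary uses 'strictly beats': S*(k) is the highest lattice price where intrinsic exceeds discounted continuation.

price = 11.4624
boundary = - - - - 80.3926 70.5120 80.3926 91.6577 104.5013
tree:
11.4624
16.5515 6.3667
23.2717 9.8592 2.8312
31.7385 14.9021 4.7714 0.8491
41.8274 21.8684 7.9067 1.5732 0.1041
51.7080 30.9399 12.8224 2.9034 0.2048 0.0000
60.3742 41.8274 20.2033 5.3343 0.4032 0.0000 0.0000
67.9753 51.7080 30.5623 9.7508 0.7937 0.0000 0.0000 0.0000
74.6422 60.3742 41.8274 17.7187 1.5623 0.0000 0.0000 0.0000 0.0000
80.4897 67.9753 51.7080 30.5623 3.0753 0.0000 0.0000 0.0000 0.0000 0.0000

params: Δt=0.17222 u=1.14013 d=0.87710 q=0.48564 e^(-rΔt)=0.98768
t_9 payoffs: 80.4897 67.9753 51.7080 30.5623 3.0753 0.0000 0.0000 0.0000 0.0000 0.0000
t_8: node(8,0) S=47.5778 payoff=74.6422 vs cont=73.4952 → 74.6422 [stop]  node(8,1) S=61.8458 payoff=60.3742 vs cont=59.3349 → 60.3742 [stop]  node(8,2) S=80.3926 payoff=41.8274 vs cont=40.9281 → 41.8274 [stop]  node(8,3) S=104.5013 payoff=17.7187 vs cont=17.0014 → 17.7187 [stop]  node(8,4) S=135.8400 payoff=0.0000 vs cont=1.5623 → 1.5623 [wait]  node(8,5) S=176.5767 payoff=0.0000 vs cont=0.0000 → 0.0000 [wait]  node(8,6) S=229.5299 payoff=0.0000 vs cont=0.0000 → 0.0000 [wait]  node(8,7) S=298.3632 payoff=0.0000 vs cont=0.0000 → 0.0000 [wait]  node(8,8) S=387.8386 payoff=0.0000 vs cont=0.0000 → 0.0000 [wait]  ⇒ S*(8)=104.5013
t_7: node(7,0) S=54.2447 payoff=67.9753 vs cont=66.8786 → 67.9753 [stop]  node(7,1) S=70.5120 payoff=51.7080 vs cont=50.7341 → 51.7080 [stop]  node(7,2) S=91.6577 payoff=30.5623 vs cont=29.7481 → 30.5623 [stop]  node(7,3) S=119.1447 payoff=3.0753 vs cont=9.7508 → 9.7508 [wait]  node(7,4) S=154.8747 payoff=0.0000 vs cont=0.7937 → 0.7937 [wait]  node(7,5) S=201.3198 payoff=0.0000 vs cont=0.0000 → 0.0000 [wait]  node(7,6) S=261.6931 payoff=0.0000 vs cont=0.0000 → 0.0000 [wait]  node(7,7) S=340.1716 payoff=0.0000 vs cont=0.0000 → 0.0000 [wait]  ⇒ S*(7)=91.6577
t_6: node(6,0) S=61.8458 payoff=60.3742 vs cont=59.3349 → 60.3742 [stop]  node(6,1) S=80.3926 payoff=41.8274 vs cont=40.9281 → 41.8274 [stop]  node(6,2) S=104.5013 payoff=17.7187 vs cont=20.2033 → 20.2033 [wait]  node(6,3) S=135.8400 payoff=0.0000 vs cont=5.3343 → 5.3343 [wait]  node(6,4) S=176.5767 payoff=0.0000 vs cont=0.4032 → 0.4032 [wait]  node(6,5) S=229.5299 payoff=0.0000 vs cont=0.0000 → 0.0000 [wait]  node(6,6) S=298.3632 payoff=0.0000 vs cont=0.0000 → 0.0000 [wait]  ⇒ S*(6)=80.3926
t_5: node(5,0) S=70.5120 payoff=51.7080 vs cont=50.7341 → 51.7080 [stop]  node(5,1) S=91.6577 payoff=30.5623 vs cont=30.9399 → 30.9399 [wait]  node(5,2) S=119.1447 payoff=3.0753 vs cont=12.8224 → 12.8224 [wait]  node(5,3) S=154.8747 payoff=0.0000 vs cont=2.9034 → 2.9034 [wait]  node(5,4) S=201.3198 payoff=0.0000 vs cont=0.2048 → 0.2048 [wait]  node(5,5) S=261.6931 payoff=0.0000 vs cont=0.0000 → 0.0000 [wait]  ⇒ S*(5)=70.5120
t_4: node(4,0) S=80.3926 payoff=41.8274 vs cont=41.1092 → 41.8274 [stop]  node(4,1) S=104.5013 payoff=17.7187 vs cont=21.8684 → 21.8684 [wait]  node(4,2) S=135.8400 payoff=0.0000 vs cont=7.9067 → 7.9067 [wait]  node(4,3) S=176.5767 payoff=0.0000 vs cont=1.5732 → 1.5732 [wait]  node(4,4) S=229.5299 payoff=0.0000 vs cont=0.1041 → 0.1041 [wait]  ⇒ S*(4)=80.3926
t_3: node(3,0) S=91.6577 payoff=30.5623 vs cont=31.7385 → 31.7385 [wait]  node(3,1) S=119.1447 payoff=3.0753 vs cont=14.9021 → 14.9021 [wait]  node(3,2) S=154.8747 payoff=0.0000 vs cont=4.7714 → 4.7714 [wait]  node(3,3) S=201.3198 payoff=0.0000 vs cont=0.8491 → 0.8491 [wait]  ⇒ S*(3)=-
t_2: node(2,0) S=104.5013 payoff=17.7187 vs cont=23.2717 → 23.2717 [wait]  node(2,1) S=135.8400 payoff=0.0000 vs cont=9.8592 → 9.8592 [wait]  node(2,2) S=176.5767 payoff=0.0000 vs cont=2.8312 → 2.8312 [wait]  ⇒ S*(2)=-
t_1: node(1,0) S=119.1447 payoff=3.0753 vs cont=16.5515 → 16.5515 [wait]  node(1,1) S=154.8747 payoff=0.0000 vs cont=6.3667 → 6.3667 [wait]  ⇒ S*(1)=-
t_0: node(0,0) S=135.8400 payoff=0.0000 vs cont=11.4624 → 11.4624 [wait]  ⇒ S*(0)=-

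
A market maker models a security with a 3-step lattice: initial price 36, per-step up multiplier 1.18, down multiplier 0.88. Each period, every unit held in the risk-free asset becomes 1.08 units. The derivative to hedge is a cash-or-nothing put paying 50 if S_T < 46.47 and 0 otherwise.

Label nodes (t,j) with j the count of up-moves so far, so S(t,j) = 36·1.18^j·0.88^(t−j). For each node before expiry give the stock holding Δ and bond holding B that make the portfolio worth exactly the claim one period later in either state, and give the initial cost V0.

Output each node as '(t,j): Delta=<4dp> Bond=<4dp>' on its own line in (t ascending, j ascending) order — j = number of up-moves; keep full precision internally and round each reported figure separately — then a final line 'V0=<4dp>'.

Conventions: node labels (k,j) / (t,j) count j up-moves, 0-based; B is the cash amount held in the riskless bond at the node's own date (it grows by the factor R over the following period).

(0,0): Delta=-1.7641 Bond=91.4377
(1,0): Delta=0.0000 Bond=42.8669
(1,1): Delta=-2.4219 Bond=126.6956
(2,0): Delta=0.0000 Bond=46.2963
(2,1): Delta=0.0000 Bond=46.2963
(2,2): Delta=-3.3249 Bond=182.0988
V0=27.9311

Arbitrage-free pricing uses the up-move probability p* = (R−d)/(u−d) = 0.6667, discounting each step at R = 1.08.
Payoffs at expiry: V(3,0)=50.0000, V(3,1)=50.0000, V(3,2)=50.0000, V(3,3)=0.0000
Node (2,0) S=27.8784: V=(p*·50.0000+(1−p*)·50.0000)/1.08=46.2963; Δ=(50.0000−50.0000)/(32.8965−24.5330)=0.0000; B=V−Δ·S=46.2963
Node (2,1) S=37.3824: V=(p*·50.0000+(1−p*)·50.0000)/1.08=46.2963; Δ=(50.0000−50.0000)/(44.1112−32.8965)=0.0000; B=V−Δ·S=46.2963
Node (2,2) S=50.1264: V=(p*·0.0000+(1−p*)·50.0000)/1.08=15.4321; Δ=(0.0000−50.0000)/(59.1492−44.1112)=-3.3249; B=V−Δ·S=182.0988
Node (1,0) S=31.6800: V=(p*·46.2963+(1−p*)·46.2963)/1.08=42.8669; Δ=(46.2963−46.2963)/(37.3824−27.8784)=0.0000; B=V−Δ·S=42.8669
Node (1,1) S=42.4800: V=(p*·15.4321+(1−p*)·46.2963)/1.08=23.8150; Δ=(15.4321−46.2963)/(50.1264−37.3824)=-2.4219; B=V−Δ·S=126.6956
Node (0,0) S=36.0000: V=(p*·23.8150+(1−p*)·42.8669)/1.08=27.9311; Δ=(23.8150−42.8669)/(42.4800−31.6800)=-1.7641; B=V−Δ·S=91.4377
Check: Δ(0,0)·S0 + B(0,0) = 27.9311 = V0.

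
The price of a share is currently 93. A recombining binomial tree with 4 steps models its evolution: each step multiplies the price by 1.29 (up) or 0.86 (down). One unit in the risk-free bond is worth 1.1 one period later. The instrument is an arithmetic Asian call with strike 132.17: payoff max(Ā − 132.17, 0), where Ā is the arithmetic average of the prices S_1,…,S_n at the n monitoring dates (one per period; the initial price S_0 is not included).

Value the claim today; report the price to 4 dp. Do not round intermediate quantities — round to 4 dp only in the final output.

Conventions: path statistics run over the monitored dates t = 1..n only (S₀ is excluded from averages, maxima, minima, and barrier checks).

price = 5.5745

Under the martingale measure an up-move has probability p* = 0.5581; value the claim as the probability-weighted average of per-path payoffs, discounted 4 periods at R = 1.1.
Enumerate all 2^4 = 16 price paths (U = up ×1.29, D = down ×0.86); each path with k up-moves has probability p*^k·(1−p*)^(4−k).
DDDD: Ā=64.6969, payoff=0.0000, prob=0.038119
UDDD: Ā=97.0454, payoff=0.0000, prob=0.048150
DUDD: Ā=87.0479, payoff=0.0000, prob=0.048150
UUDD: Ā=130.5719, payoff=0.0000, prob=0.060821
DDUD: Ā=78.4501, payoff=0.0000, prob=0.048150
UDUD: Ā=117.6751, payoff=0.0000, prob=0.060821
DUUD: Ā=107.6776, payoff=0.0000, prob=0.060821
UUUD: Ā=161.5164, payoff=29.3464, prob=0.076827
DDDU: Ā=71.0559, payoff=0.0000, prob=0.048150
UDDU: Ā=106.5839, payoff=0.0000, prob=0.060821
DUDU: Ā=96.5864, payoff=0.0000, prob=0.060821
UUDU: Ā=144.8796, payoff=12.7096, prob=0.076827
DDUU: Ā=87.9885, payoff=0.0000, prob=0.060821
UDUU: Ā=131.9828, payoff=0.0000, prob=0.076827
DUUU: Ā=121.9853, payoff=0.0000, prob=0.076827
UUUU: Ā=182.9779, payoff=50.8079, prob=0.097045
Price = Σ prob·payoff / R^4 = 8.161660 / 1.464100 = 5.5745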